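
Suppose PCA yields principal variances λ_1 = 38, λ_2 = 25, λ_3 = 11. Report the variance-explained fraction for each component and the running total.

Step 1 — total variance = trace(Sigma) = Σ λ_i = 38 + 25 + 11 = 74.

Step 2 — fraction explained by component i = λ_i / Σ λ:
  PC1: 38/74 = 0.5135
  PC2: 25/74 = 0.3378
  PC3: 11/74 = 0.1486

Step 3 — cumulative fraction after k components = (λ_1 + ... + λ_k) / Σ λ:
  k = 1: 38/74 = 0.5135
  k = 2: (38 + 25)/74 = 63/74 = 0.8514
  k = 3: (38 + 25 + 11)/74 = 74/74 = 1

Summary (fraction, with percent):

explained: PC1 0.5135 (51.35%), PC2 0.3378 (33.78%), PC3 0.1486 (14.86%);  cumulative: 0.5135, 0.8514, 1


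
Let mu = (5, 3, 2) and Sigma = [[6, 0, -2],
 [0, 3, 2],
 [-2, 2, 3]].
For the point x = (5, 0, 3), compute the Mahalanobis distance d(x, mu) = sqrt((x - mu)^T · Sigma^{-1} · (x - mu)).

Step 1 — centre the observation: (x - mu) = (0, -3, 1).

Step 2 — invert Sigma (cofactor / det for 3×3, or solve directly):
  Sigma^{-1} = [[0.2778, -0.2222, 0.3333],
 [-0.2222, 0.7778, -0.6667],
 [0.3333, -0.6667, 1]].

Step 3 — form the quadratic (x - mu)^T · Sigma^{-1} · (x - mu):
  Sigma^{-1} · (x - mu) = (1, -3, 3).
  (x - mu)^T · [Sigma^{-1} · (x - mu)] = (0)·(1) + (-3)·(-3) + (1)·(3) = 12.

Step 4 — take square root: d = √(12) ≈ 3.4641.

d(x, mu) = √(12) ≈ 3.4641


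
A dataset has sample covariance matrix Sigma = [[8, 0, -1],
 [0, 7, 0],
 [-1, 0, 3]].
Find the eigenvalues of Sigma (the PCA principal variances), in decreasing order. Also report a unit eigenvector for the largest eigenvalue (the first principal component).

Step 1 — characteristic polynomial p(λ) = det(λI - Sigma) = λ³ - tr·λ² + c_1·λ - det, where tr = trace, c_1 = sum of the principal 2×2 minors, det = det(Sigma):
  tr = 8 + 7 + 3 = 18,
  c_1 = (8·7 - (0)²) + (8·3 - (-1)²) + (7·3 - (0)²) = 56 + 23 + 21 = 100,
  det = 8·(7·3 - (0)²) - (0)·((0)·3 - (0)·(-1)) + (-1)·((0)·(0) - 7·(-1)) = 8·(21) - (0)·(0) + (-1)·(7) = 161.
  So p(λ) = λ³ - 18λ² + 100λ - 161.
Step 2 — look for an integer root (rational root theorem: any rational root is an integer divisor of 161). Testing λ = 7:
  p(7) = 343 - 882 + 700 - 161 = 0  ✓
  Dividing out (λ - 7): p(λ) = (λ - 7)(λ² - 11λ + 23).
Step 3 — remaining eigenvalues from the quadratic λ² - 11λ + 23 = 0:
  Δ = 11² - 4·23 = 121 - 92 = 29,  λ = (11 ± √29)/2 = (11 ± 5.3852)/2 ≈ 8.1926 or 2.8074.
  Sorted: λ_1 = 8.1926,  λ_2 = 7,  λ_3 = 2.8074  (check: sum = 18 = tr ✓).

Step 4 — unit eigenvector for λ_1 ≈ 8.1926: v spans the null space of (Sigma - λ_1 I), whose rows are
  r_1 = (-0.1926, 0, -1),  r_2 = (0, -1.1926, 0),  r_3 = (-1, 0, -5.1926).
  v is orthogonal to every row, so take v ∝ r_1 × r_2 = ((0)·(0) - (-1)·(-1.1926), (-1)·(0) - (-0.1926)·(0), (-0.1926)·(-1.1926) - (0)·(0)) ≈ (-1.1926, 0, 0.2297).
  Rescale (multiply by -1 so the first nonzero entry is positive): u = (1.1926, 0, -0.2297).
  ||u|| = √((1.1926)² + (0)² + (-0.2297)²) = √(1.475) ≈ 1.2145,  v_1 = u/||u|| ≈ (0.982, 0, -0.1891) (||v_1|| = 1).

λ_1 = 8.1926,  λ_2 = 7,  λ_3 = 2.8074;  v_1 ≈ (0.982, 0, -0.1891)


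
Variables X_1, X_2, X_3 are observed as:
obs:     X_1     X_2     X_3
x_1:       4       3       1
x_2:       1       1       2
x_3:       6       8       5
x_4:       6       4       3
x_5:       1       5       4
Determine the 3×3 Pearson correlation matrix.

Step 1 — column means:
  mean(X_1) = (4 + 1 + 6 + 6 + 1) / 5 = 18/5 = 3.6
  mean(X_2) = (3 + 1 + 8 + 4 + 5) / 5 = 21/5 = 4.2
  mean(X_3) = (1 + 2 + 5 + 3 + 4) / 5 = 15/5 = 3

Step 2 — sample variances and covariances s[i,j] = (1/(n-1)) · Σ_k (x_{k,i} - mean_i) · (x_{k,j} - mean_j), with n-1 = 4:
  s[X_1,X_1] = ((0.4)·(0.4) + (-2.6)·(-2.6) + (2.4)·(2.4) + (2.4)·(2.4) + (-2.6)·(-2.6)) / 4 = 25.2/4 = 6.3
  s[X_1,X_2] = ((0.4)·(-1.2) + (-2.6)·(-3.2) + (2.4)·(3.8) + (2.4)·(-0.2) + (-2.6)·(0.8)) / 4 = 14.4/4 = 3.6
  s[X_1,X_3] = ((0.4)·(-2) + (-2.6)·(-1) + (2.4)·(2) + (2.4)·(0) + (-2.6)·(1)) / 4 = 4/4 = 1
  s[X_2,X_2] = ((-1.2)·(-1.2) + (-3.2)·(-3.2) + (3.8)·(3.8) + (-0.2)·(-0.2) + (0.8)·(0.8)) / 4 = 26.8/4 = 6.7
  s[X_2,X_3] = ((-1.2)·(-2) + (-3.2)·(-1) + (3.8)·(2) + (-0.2)·(0) + (0.8)·(1)) / 4 = 14/4 = 3.5
  s[X_3,X_3] = ((-2)·(-2) + (-1)·(-1) + (2)·(2) + (0)·(0) + (1)·(1)) / 4 = 10/4 = 2.5
  Sample standard deviations s_i = √(s[i,i]):
  s(X_1) = √(6.3) = 2.51
  s(X_2) = √(6.7) = 2.5884
  s(X_3) = √(2.5) = 1.5811

Step 3 — r_{ij} = s_{ij} / (s_i · s_j):
  r[X_1,X_1] = 1 (diagonal).
  r[X_1,X_2] = 3.6 / (2.51 · 2.5884) = 3.6 / 6.4969 = 0.5541
  r[X_1,X_3] = 1 / (2.51 · 1.5811) = 1 / 3.9686 = 0.252
  r[X_2,X_2] = 1 (diagonal).
  r[X_2,X_3] = 3.5 / (2.5884 · 1.5811) = 3.5 / 4.0927 = 0.8552
  r[X_3,X_3] = 1 (diagonal).

R is symmetric with unit diagonal. Assembling:

R = [[1, 0.5541, 0.252],
 [0.5541, 1, 0.8552],
 [0.252, 0.8552, 1]]


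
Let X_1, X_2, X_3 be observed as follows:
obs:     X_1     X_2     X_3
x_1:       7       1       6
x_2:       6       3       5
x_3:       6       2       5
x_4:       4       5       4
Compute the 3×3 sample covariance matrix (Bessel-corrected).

Step 1 — column means:
  mean(X_1) = (7 + 6 + 6 + 4) / 4 = 23/4 = 5.75
  mean(X_2) = (1 + 3 + 2 + 5) / 4 = 11/4 = 2.75
  mean(X_3) = (6 + 5 + 5 + 4) / 4 = 20/4 = 5

Step 2 — sample covariance S[i,j] = (1/(n-1)) · Σ_k (x_{k,i} - mean_i) · (x_{k,j} - mean_j), with n-1 = 3.
  S[X_1,X_1] = ((1.25)·(1.25) + (0.25)·(0.25) + (0.25)·(0.25) + (-1.75)·(-1.75)) / 3 = 4.75/3 = 1.5833
  S[X_1,X_2] = ((1.25)·(-1.75) + (0.25)·(0.25) + (0.25)·(-0.75) + (-1.75)·(2.25)) / 3 = -6.25/3 = -2.0833
  S[X_1,X_3] = ((1.25)·(1) + (0.25)·(0) + (0.25)·(0) + (-1.75)·(-1)) / 3 = 3/3 = 1
  S[X_2,X_2] = ((-1.75)·(-1.75) + (0.25)·(0.25) + (-0.75)·(-0.75) + (2.25)·(2.25)) / 3 = 8.75/3 = 2.9167
  S[X_2,X_3] = ((-1.75)·(1) + (0.25)·(0) + (-0.75)·(0) + (2.25)·(-1)) / 3 = -4/3 = -1.3333
  S[X_3,X_3] = ((1)·(1) + (0)·(0) + (0)·(0) + (-1)·(-1)) / 3 = 2/3 = 0.6667

S is symmetric (S[j,i] = S[i,j]). Assembling:

S = [[1.5833, -2.0833, 1],
 [-2.0833, 2.9167, -1.3333],
 [1, -1.3333, 0.6667]]


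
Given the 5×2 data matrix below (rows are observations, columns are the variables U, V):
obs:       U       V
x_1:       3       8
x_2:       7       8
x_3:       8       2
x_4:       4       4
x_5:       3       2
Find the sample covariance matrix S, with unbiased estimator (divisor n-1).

Step 1 — column means:
  mean(U) = (3 + 7 + 8 + 4 + 3) / 5 = 25/5 = 5
  mean(V) = (8 + 8 + 2 + 4 + 2) / 5 = 24/5 = 4.8

Step 2 — sample covariance S[i,j] = (1/(n-1)) · Σ_k (x_{k,i} - mean_i) · (x_{k,j} - mean_j), with n-1 = 4.
  S[U,U] = ((-2)·(-2) + (2)·(2) + (3)·(3) + (-1)·(-1) + (-2)·(-2)) / 4 = 22/4 = 5.5
  S[U,V] = ((-2)·(3.2) + (2)·(3.2) + (3)·(-2.8) + (-1)·(-0.8) + (-2)·(-2.8)) / 4 = -2/4 = -0.5
  S[V,V] = ((3.2)·(3.2) + (3.2)·(3.2) + (-2.8)·(-2.8) + (-0.8)·(-0.8) + (-2.8)·(-2.8)) / 4 = 36.8/4 = 9.2

S is symmetric (S[j,i] = S[i,j]). Assembling:

S = [[5.5, -0.5],
 [-0.5, 9.2]]


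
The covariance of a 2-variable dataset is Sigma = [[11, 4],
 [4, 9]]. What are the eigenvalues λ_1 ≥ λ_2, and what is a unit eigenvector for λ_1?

Step 1 — characteristic polynomial of 2×2 Sigma:
  det(Sigma - λI) = λ² - trace · λ + det = 0.
  trace = 11 + 9 = 20, det = 11·9 - (4)² = 83.
Step 2 — discriminant:
  Δ = trace² - 4·det = 400 - 332 = 68.
Step 3 — eigenvalues:
  λ = (trace ± √Δ)/2 = (20 ± 8.2462)/2,
  λ_1 = 14.1231,  λ_2 = 5.8769.

Step 4 — unit eigenvector for λ_1: solve (Sigma - λ_1 I)v = 0. First row:
  (11 - 14.1231)·v_x + (4)·v_y = 0, i.e. (-3.1231)·v_x + (4)·v_y = 0,
  so v ∝ (b, λ_1 - a) = (4, 3.1231) = u.
  ||u|| = √((4)² + (3.1231)²) = √(25.7538) ≈ 5.0748,
  v_1 = u/||u|| ≈ (0.7882, 0.6154) (||v_1|| = 1).

λ_1 = 14.1231,  λ_2 = 5.8769;  v_1 ≈ (0.7882, 0.6154)


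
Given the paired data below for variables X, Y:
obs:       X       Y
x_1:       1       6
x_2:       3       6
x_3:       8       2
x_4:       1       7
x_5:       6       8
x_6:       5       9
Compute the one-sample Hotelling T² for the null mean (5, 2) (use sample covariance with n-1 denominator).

Step 1 — sample mean vector:
  mean(X) = (1 + 3 + 8 + 1 + 6 + 5) / 6 = 24/6 = 4
  mean(Y) = (6 + 6 + 2 + 7 + 8 + 9) / 6 = 38/6 = 6.3333
  x̄ = (4, 6.3333),  deviation x̄ - mu_0 = (4, 6.3333) - (5, 2) = (-1, 4.3333).

Step 2 — sample covariance matrix, S[i,j] = (1/(n-1)) · Σ_k (x_{k,i} - mean_i) · (x_{k,j} - mean_j), divisor n-1 = 5:
  S[X,X] = ((-3)·(-3) + (-1)·(-1) + (4)·(4) + (-3)·(-3) + (2)·(2) + (1)·(1)) / 5 = 40/5 = 8
  S[X,Y] = ((-3)·(-0.3333) + (-1)·(-0.3333) + (4)·(-4.3333) + (-3)·(0.6667) + (2)·(1.6667) + (1)·(2.6667)) / 5 = -12/5 = -2.4
  S[Y,Y] = ((-0.3333)·(-0.3333) + (-0.3333)·(-0.3333) + (-4.3333)·(-4.3333) + (0.6667)·(0.6667) + (1.6667)·(1.6667) + (2.6667)·(2.6667)) / 5 = 29.3333/5 = 5.8667
  S = [[8, -2.4],
 [-2.4, 5.8667]].

Step 3 — invert S. det(S) = 8·5.8667 - (-2.4)² = 41.1733.
  S^{-1} = (1/det) · [[d, -b], [-b, a]] = [[0.1425, 0.0583],
 [0.0583, 0.1943]].

Step 4 — quadratic form (x̄ - mu_0)^T · S^{-1} · (x̄ - mu_0):
  S^{-1} · (x̄ - mu_0) = (0.1101, 0.7837),
  (x̄ - mu_0)^T · [...] = (-1)·(0.1101) + (4.3333)·(0.7837) = 3.2858.

Step 5 — scale by n: T² = 6 · 3.2858 = 19.715.

T² ≈ 19.715


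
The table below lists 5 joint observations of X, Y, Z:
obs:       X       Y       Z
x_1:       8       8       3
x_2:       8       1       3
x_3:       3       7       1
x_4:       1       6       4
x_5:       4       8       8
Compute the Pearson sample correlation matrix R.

Step 1 — column means:
  mean(X) = (8 + 8 + 3 + 1 + 4) / 5 = 24/5 = 4.8
  mean(Y) = (8 + 1 + 7 + 6 + 8) / 5 = 30/5 = 6
  mean(Z) = (3 + 3 + 1 + 4 + 8) / 5 = 19/5 = 3.8

Step 2 — sample variances and covariances s[i,j] = (1/(n-1)) · Σ_k (x_{k,i} - mean_i) · (x_{k,j} - mean_j), with n-1 = 4:
  s[X,X] = ((3.2)·(3.2) + (3.2)·(3.2) + (-1.8)·(-1.8) + (-3.8)·(-3.8) + (-0.8)·(-0.8)) / 4 = 38.8/4 = 9.7
  s[X,Y] = ((3.2)·(2) + (3.2)·(-5) + (-1.8)·(1) + (-3.8)·(0) + (-0.8)·(2)) / 4 = -13/4 = -3.25
  s[X,Z] = ((3.2)·(-0.8) + (3.2)·(-0.8) + (-1.8)·(-2.8) + (-3.8)·(0.2) + (-0.8)·(4.2)) / 4 = -4.2/4 = -1.05
  s[Y,Y] = ((2)·(2) + (-5)·(-5) + (1)·(1) + (0)·(0) + (2)·(2)) / 4 = 34/4 = 8.5
  s[Y,Z] = ((2)·(-0.8) + (-5)·(-0.8) + (1)·(-2.8) + (0)·(0.2) + (2)·(4.2)) / 4 = 8/4 = 2
  s[Z,Z] = ((-0.8)·(-0.8) + (-0.8)·(-0.8) + (-2.8)·(-2.8) + (0.2)·(0.2) + (4.2)·(4.2)) / 4 = 26.8/4 = 6.7
  Sample standard deviations s_i = √(s[i,i]):
  s(X) = √(9.7) = 3.1145
  s(Y) = √(8.5) = 2.9155
  s(Z) = √(6.7) = 2.5884

Step 3 — r_{ij} = s_{ij} / (s_i · s_j):
  r[X,X] = 1 (diagonal).
  r[X,Y] = -3.25 / (3.1145 · 2.9155) = -3.25 / 9.0802 = -0.3579
  r[X,Z] = -1.05 / (3.1145 · 2.5884) = -1.05 / 8.0616 = -0.1302
  r[Y,Y] = 1 (diagonal).
  r[Y,Z] = 2 / (2.9155 · 2.5884) = 2 / 7.5465 = 0.265
  r[Z,Z] = 1 (diagonal).

R is symmetric with unit diagonal. Assembling:

R = [[1, -0.3579, -0.1302],
 [-0.3579, 1, 0.265],
 [-0.1302, 0.265, 1]]


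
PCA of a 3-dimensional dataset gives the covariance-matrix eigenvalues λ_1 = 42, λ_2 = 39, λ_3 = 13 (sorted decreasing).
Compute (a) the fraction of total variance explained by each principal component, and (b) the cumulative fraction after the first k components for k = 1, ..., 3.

Step 1 — total variance = trace(Sigma) = Σ λ_i = 42 + 39 + 13 = 94.

Step 2 — fraction explained by component i = λ_i / Σ λ:
  PC1: 42/94 = 0.4468
  PC2: 39/94 = 0.4149
  PC3: 13/94 = 0.1383

Step 3 — cumulative fraction after k components = (λ_1 + ... + λ_k) / Σ λ:
  k = 1: 42/94 = 0.4468
  k = 2: (42 + 39)/94 = 81/94 = 0.8617
  k = 3: (42 + 39 + 13)/94 = 94/94 = 1

Summary (fraction, with percent):

explained: PC1 0.4468 (44.68%), PC2 0.4149 (41.49%), PC3 0.1383 (13.83%);  cumulative: 0.4468, 0.8617, 1


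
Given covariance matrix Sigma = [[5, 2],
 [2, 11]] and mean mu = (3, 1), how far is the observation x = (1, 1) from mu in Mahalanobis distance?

Step 1 — centre the observation: (x - mu) = (-2, 0).

Step 2 — invert Sigma. det(Sigma) = 5·11 - (2)² = 51.
  Sigma^{-1} = (1/det) · [[d, -b], [-b, a]] = [[0.2157, -0.0392],
 [-0.0392, 0.098]].

Step 3 — form the quadratic (x - mu)^T · Sigma^{-1} · (x - mu):
  Sigma^{-1} · (x - mu) = (-0.4314, 0.0784).
  (x - mu)^T · [Sigma^{-1} · (x - mu)] = (-2)·(-0.4314) + (0)·(0.0784) = 0.8627.

Step 4 — take square root: d = √(0.8627) ≈ 0.9288.

d(x, mu) = √(0.8627) ≈ 0.9288


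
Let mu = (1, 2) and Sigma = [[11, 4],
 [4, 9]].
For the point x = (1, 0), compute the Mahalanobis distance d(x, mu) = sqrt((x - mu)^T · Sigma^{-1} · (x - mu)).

Step 1 — centre the observation: (x - mu) = (0, -2).

Step 2 — invert Sigma. det(Sigma) = 11·9 - (4)² = 83.
  Sigma^{-1} = (1/det) · [[d, -b], [-b, a]] = [[0.1084, -0.0482],
 [-0.0482, 0.1325]].

Step 3 — form the quadratic (x - mu)^T · Sigma^{-1} · (x - mu):
  Sigma^{-1} · (x - mu) = (0.0964, -0.2651).
  (x - mu)^T · [Sigma^{-1} · (x - mu)] = (0)·(0.0964) + (-2)·(-0.2651) = 0.5301.

Step 4 — take square root: d = √(0.5301) ≈ 0.7281.

d(x, mu) = √(0.5301) ≈ 0.7281


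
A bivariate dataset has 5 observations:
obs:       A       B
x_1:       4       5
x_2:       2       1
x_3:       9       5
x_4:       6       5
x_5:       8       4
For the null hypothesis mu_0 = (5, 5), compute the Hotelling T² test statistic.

Step 1 — sample mean vector:
  mean(A) = (4 + 2 + 9 + 6 + 8) / 5 = 29/5 = 5.8
  mean(B) = (5 + 1 + 5 + 5 + 4) / 5 = 20/5 = 4
  x̄ = (5.8, 4),  deviation x̄ - mu_0 = (5.8, 4) - (5, 5) = (0.8, -1).

Step 2 — sample covariance matrix, S[i,j] = (1/(n-1)) · Σ_k (x_{k,i} - mean_i) · (x_{k,j} - mean_j), divisor n-1 = 4:
  S[A,A] = ((-1.8)·(-1.8) + (-3.8)·(-3.8) + (3.2)·(3.2) + (0.2)·(0.2) + (2.2)·(2.2)) / 4 = 32.8/4 = 8.2
  S[A,B] = ((-1.8)·(1) + (-3.8)·(-3) + (3.2)·(1) + (0.2)·(1) + (2.2)·(0)) / 4 = 13/4 = 3.25
  S[B,B] = ((1)·(1) + (-3)·(-3) + (1)·(1) + (1)·(1) + (0)·(0)) / 4 = 12/4 = 3
  S = [[8.2, 3.25],
 [3.25, 3]].

Step 3 — invert S. det(S) = 8.2·3 - (3.25)² = 14.0375.
  S^{-1} = (1/det) · [[d, -b], [-b, a]] = [[0.2137, -0.2315],
 [-0.2315, 0.5841]].

Step 4 — quadratic form (x̄ - mu_0)^T · S^{-1} · (x̄ - mu_0):
  S^{-1} · (x̄ - mu_0) = (0.4025, -0.7694),
  (x̄ - mu_0)^T · [...] = (0.8)·(0.4025) + (-1)·(-0.7694) = 1.0914.

Step 5 — scale by n: T² = 5 · 1.0914 = 5.4568.

T² ≈ 5.4568


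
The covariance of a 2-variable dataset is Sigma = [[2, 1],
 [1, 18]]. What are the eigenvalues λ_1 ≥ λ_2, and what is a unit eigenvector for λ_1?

Step 1 — characteristic polynomial of 2×2 Sigma:
  det(Sigma - λI) = λ² - trace · λ + det = 0.
  trace = 2 + 18 = 20, det = 2·18 - (1)² = 35.
Step 2 — discriminant:
  Δ = trace² - 4·det = 400 - 140 = 260.
Step 3 — eigenvalues:
  λ = (trace ± √Δ)/2 = (20 ± 16.1245)/2,
  λ_1 = 18.0623,  λ_2 = 1.9377.

Step 4 — unit eigenvector for λ_1: solve (Sigma - λ_1 I)v = 0. First row:
  (2 - 18.0623)·v_x + (1)·v_y = 0, i.e. (-16.0623)·v_x + (1)·v_y = 0,
  so v ∝ (b, λ_1 - a) = (1, 16.0623) = u.
  ||u|| = √((1)² + (16.0623)²) = √(258.9961) ≈ 16.0934,
  v_1 = u/||u|| ≈ (0.0621, 0.9981) (||v_1|| = 1).

λ_1 = 18.0623,  λ_2 = 1.9377;  v_1 ≈ (0.0621, 0.9981)


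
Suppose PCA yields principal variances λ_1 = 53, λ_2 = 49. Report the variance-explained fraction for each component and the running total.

Step 1 — total variance = trace(Sigma) = Σ λ_i = 53 + 49 = 102.

Step 2 — fraction explained by component i = λ_i / Σ λ:
  PC1: 53/102 = 0.5196
  PC2: 49/102 = 0.4804

Step 3 — cumulative fraction after k components = (λ_1 + ... + λ_k) / Σ λ:
  k = 1: 53/102 = 0.5196
  k = 2: (53 + 49)/102 = 102/102 = 1

Summary (fraction, with percent):

explained: PC1 0.5196 (51.96%), PC2 0.4804 (48.04%);  cumulative: 0.5196, 1


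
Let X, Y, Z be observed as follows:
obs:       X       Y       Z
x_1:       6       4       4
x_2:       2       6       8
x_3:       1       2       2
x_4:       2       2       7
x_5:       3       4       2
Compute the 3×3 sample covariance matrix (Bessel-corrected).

Step 1 — column means:
  mean(X) = (6 + 2 + 1 + 2 + 3) / 5 = 14/5 = 2.8
  mean(Y) = (4 + 6 + 2 + 2 + 4) / 5 = 18/5 = 3.6
  mean(Z) = (4 + 8 + 2 + 7 + 2) / 5 = 23/5 = 4.6

Step 2 — sample covariance S[i,j] = (1/(n-1)) · Σ_k (x_{k,i} - mean_i) · (x_{k,j} - mean_j), with n-1 = 4.
  S[X,X] = ((3.2)·(3.2) + (-0.8)·(-0.8) + (-1.8)·(-1.8) + (-0.8)·(-0.8) + (0.2)·(0.2)) / 4 = 14.8/4 = 3.7
  S[X,Y] = ((3.2)·(0.4) + (-0.8)·(2.4) + (-1.8)·(-1.6) + (-0.8)·(-1.6) + (0.2)·(0.4)) / 4 = 3.6/4 = 0.9
  S[X,Z] = ((3.2)·(-0.6) + (-0.8)·(3.4) + (-1.8)·(-2.6) + (-0.8)·(2.4) + (0.2)·(-2.6)) / 4 = -2.4/4 = -0.6
  S[Y,Y] = ((0.4)·(0.4) + (2.4)·(2.4) + (-1.6)·(-1.6) + (-1.6)·(-1.6) + (0.4)·(0.4)) / 4 = 11.2/4 = 2.8
  S[Y,Z] = ((0.4)·(-0.6) + (2.4)·(3.4) + (-1.6)·(-2.6) + (-1.6)·(2.4) + (0.4)·(-2.6)) / 4 = 7.2/4 = 1.8
  S[Z,Z] = ((-0.6)·(-0.6) + (3.4)·(3.4) + (-2.6)·(-2.6) + (2.4)·(2.4) + (-2.6)·(-2.6)) / 4 = 31.2/4 = 7.8

S is symmetric (S[j,i] = S[i,j]). Assembling:

S = [[3.7, 0.9, -0.6],
 [0.9, 2.8, 1.8],
 [-0.6, 1.8, 7.8]]


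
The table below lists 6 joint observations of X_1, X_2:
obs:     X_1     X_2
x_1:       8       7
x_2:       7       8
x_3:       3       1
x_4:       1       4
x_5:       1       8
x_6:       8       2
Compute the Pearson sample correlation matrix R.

Step 1 — column means:
  mean(X_1) = (8 + 7 + 3 + 1 + 1 + 8) / 6 = 28/6 = 4.6667
  mean(X_2) = (7 + 8 + 1 + 4 + 8 + 2) / 6 = 30/6 = 5

Step 2 — sample variances and covariances s[i,j] = (1/(n-1)) · Σ_k (x_{k,i} - mean_i) · (x_{k,j} - mean_j), with n-1 = 5:
  s[X_1,X_1] = ((3.3333)·(3.3333) + (2.3333)·(2.3333) + (-1.6667)·(-1.6667) + (-3.6667)·(-3.6667) + (-3.6667)·(-3.6667) + (3.3333)·(3.3333)) / 5 = 57.3333/5 = 11.4667
  s[X_1,X_2] = ((3.3333)·(2) + (2.3333)·(3) + (-1.6667)·(-4) + (-3.6667)·(-1) + (-3.6667)·(3) + (3.3333)·(-3)) / 5 = 3/5 = 0.6
  s[X_2,X_2] = ((2)·(2) + (3)·(3) + (-4)·(-4) + (-1)·(-1) + (3)·(3) + (-3)·(-3)) / 5 = 48/5 = 9.6
  Sample standard deviations s_i = √(s[i,i]):
  s(X_1) = √(11.4667) = 3.3862
  s(X_2) = √(9.6) = 3.0984

Step 3 — r_{ij} = s_{ij} / (s_i · s_j):
  r[X_1,X_1] = 1 (diagonal).
  r[X_1,X_2] = 0.6 / (3.3862 · 3.0984) = 0.6 / 10.4919 = 0.0572
  r[X_2,X_2] = 1 (diagonal).

R is symmetric with unit diagonal. Assembling:

R = [[1, 0.0572],
 [0.0572, 1]]


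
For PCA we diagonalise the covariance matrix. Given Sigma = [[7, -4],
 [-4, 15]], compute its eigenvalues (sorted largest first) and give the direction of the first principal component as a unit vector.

Step 1 — characteristic polynomial of 2×2 Sigma:
  det(Sigma - λI) = λ² - trace · λ + det = 0.
  trace = 7 + 15 = 22, det = 7·15 - (-4)² = 89.
Step 2 — discriminant:
  Δ = trace² - 4·det = 484 - 356 = 128.
Step 3 — eigenvalues:
  λ = (trace ± √Δ)/2 = (22 ± 11.3137)/2,
  λ_1 = 16.6569,  λ_2 = 5.3431.

Step 4 — unit eigenvector for λ_1: solve (Sigma - λ_1 I)v = 0. First row:
  (7 - 16.6569)·v_x + (-4)·v_y = 0, i.e. (-9.6569)·v_x + (-4)·v_y = 0,
  so v ∝ (b, λ_1 - a) = (-4, 9.6569); multiply by -1 so the first entry is positive: u = (4, -9.6569).
  ||u|| = √((4)² + (-9.6569)²) = √(109.2548) ≈ 10.4525,
  v_1 = u/||u|| ≈ (0.3827, -0.9239) (||v_1|| = 1).

λ_1 = 16.6569,  λ_2 = 5.3431;  v_1 ≈ (0.3827, -0.9239)


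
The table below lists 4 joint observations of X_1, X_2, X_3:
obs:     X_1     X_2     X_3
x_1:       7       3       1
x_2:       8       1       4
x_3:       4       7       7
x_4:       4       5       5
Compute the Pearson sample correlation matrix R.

Step 1 — column means:
  mean(X_1) = (7 + 8 + 4 + 4) / 4 = 23/4 = 5.75
  mean(X_2) = (3 + 1 + 7 + 5) / 4 = 16/4 = 4
  mean(X_3) = (1 + 4 + 7 + 5) / 4 = 17/4 = 4.25

Step 2 — sample variances and covariances s[i,j] = (1/(n-1)) · Σ_k (x_{k,i} - mean_i) · (x_{k,j} - mean_j), with n-1 = 3:
  s[X_1,X_1] = ((1.25)·(1.25) + (2.25)·(2.25) + (-1.75)·(-1.75) + (-1.75)·(-1.75)) / 3 = 12.75/3 = 4.25
  s[X_1,X_2] = ((1.25)·(-1) + (2.25)·(-3) + (-1.75)·(3) + (-1.75)·(1)) / 3 = -15/3 = -5
  s[X_1,X_3] = ((1.25)·(-3.25) + (2.25)·(-0.25) + (-1.75)·(2.75) + (-1.75)·(0.75)) / 3 = -10.75/3 = -3.5833
  s[X_2,X_2] = ((-1)·(-1) + (-3)·(-3) + (3)·(3) + (1)·(1)) / 3 = 20/3 = 6.6667
  s[X_2,X_3] = ((-1)·(-3.25) + (-3)·(-0.25) + (3)·(2.75) + (1)·(0.75)) / 3 = 13/3 = 4.3333
  s[X_3,X_3] = ((-3.25)·(-3.25) + (-0.25)·(-0.25) + (2.75)·(2.75) + (0.75)·(0.75)) / 3 = 18.75/3 = 6.25
  Sample standard deviations s_i = √(s[i,i]):
  s(X_1) = √(4.25) = 2.0616
  s(X_2) = √(6.6667) = 2.582
  s(X_3) = √(6.25) = 2.5

Step 3 — r_{ij} = s_{ij} / (s_i · s_j):
  r[X_1,X_1] = 1 (diagonal).
  r[X_1,X_2] = -5 / (2.0616 · 2.582) = -5 / 5.3229 = -0.9393
  r[X_1,X_3] = -3.5833 / (2.0616 · 2.5) = -3.5833 / 5.1539 = -0.6953
  r[X_2,X_2] = 1 (diagonal).
  r[X_2,X_3] = 4.3333 / (2.582 · 2.5) = 4.3333 / 6.455 = 0.6713
  r[X_3,X_3] = 1 (diagonal).

R is symmetric with unit diagonal. Assembling:

R = [[1, -0.9393, -0.6953],
 [-0.9393, 1, 0.6713],
 [-0.6953, 0.6713, 1]]


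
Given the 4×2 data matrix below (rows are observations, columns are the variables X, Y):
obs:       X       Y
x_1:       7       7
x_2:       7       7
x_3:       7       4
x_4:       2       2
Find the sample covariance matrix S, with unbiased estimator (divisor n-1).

Step 1 — column means:
  mean(X) = (7 + 7 + 7 + 2) / 4 = 23/4 = 5.75
  mean(Y) = (7 + 7 + 4 + 2) / 4 = 20/4 = 5

Step 2 — sample covariance S[i,j] = (1/(n-1)) · Σ_k (x_{k,i} - mean_i) · (x_{k,j} - mean_j), with n-1 = 3.
  S[X,X] = ((1.25)·(1.25) + (1.25)·(1.25) + (1.25)·(1.25) + (-3.75)·(-3.75)) / 3 = 18.75/3 = 6.25
  S[X,Y] = ((1.25)·(2) + (1.25)·(2) + (1.25)·(-1) + (-3.75)·(-3)) / 3 = 15/3 = 5
  S[Y,Y] = ((2)·(2) + (2)·(2) + (-1)·(-1) + (-3)·(-3)) / 3 = 18/3 = 6

S is symmetric (S[j,i] = S[i,j]). Assembling:

S = [[6.25, 5],
 [5, 6]]


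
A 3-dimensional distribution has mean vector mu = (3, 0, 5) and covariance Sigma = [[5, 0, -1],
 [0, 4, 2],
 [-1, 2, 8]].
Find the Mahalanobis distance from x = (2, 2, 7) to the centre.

Step 1 — centre the observation: (x - mu) = (-1, 2, 2).

Step 2 — invert Sigma (cofactor / det for 3×3, or solve directly):
  Sigma^{-1} = [[0.2059, -0.0147, 0.0294],
 [-0.0147, 0.2868, -0.0735],
 [0.0294, -0.0735, 0.1471]].

Step 3 — form the quadratic (x - mu)^T · Sigma^{-1} · (x - mu):
  Sigma^{-1} · (x - mu) = (-0.1765, 0.4412, 0.1176).
  (x - mu)^T · [Sigma^{-1} · (x - mu)] = (-1)·(-0.1765) + (2)·(0.4412) + (2)·(0.1176) = 1.2941.

Step 4 — take square root: d = √(1.2941) ≈ 1.1376.

d(x, mu) = √(1.2941) ≈ 1.1376


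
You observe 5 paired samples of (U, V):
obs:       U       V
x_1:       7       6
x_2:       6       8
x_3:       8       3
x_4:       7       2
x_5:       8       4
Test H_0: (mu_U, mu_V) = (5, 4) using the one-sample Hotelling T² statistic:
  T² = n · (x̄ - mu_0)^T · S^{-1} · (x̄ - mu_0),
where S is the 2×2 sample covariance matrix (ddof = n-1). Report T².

Step 1 — sample mean vector:
  mean(U) = (7 + 6 + 8 + 7 + 8) / 5 = 36/5 = 7.2
  mean(V) = (6 + 8 + 3 + 2 + 4) / 5 = 23/5 = 4.6
  x̄ = (7.2, 4.6),  deviation x̄ - mu_0 = (7.2, 4.6) - (5, 4) = (2.2, 0.6).

Step 2 — sample covariance matrix, S[i,j] = (1/(n-1)) · Σ_k (x_{k,i} - mean_i) · (x_{k,j} - mean_j), divisor n-1 = 4:
  S[U,U] = ((-0.2)·(-0.2) + (-1.2)·(-1.2) + (0.8)·(0.8) + (-0.2)·(-0.2) + (0.8)·(0.8)) / 4 = 2.8/4 = 0.7
  S[U,V] = ((-0.2)·(1.4) + (-1.2)·(3.4) + (0.8)·(-1.6) + (-0.2)·(-2.6) + (0.8)·(-0.6)) / 4 = -5.6/4 = -1.4
  S[V,V] = ((1.4)·(1.4) + (3.4)·(3.4) + (-1.6)·(-1.6) + (-2.6)·(-2.6) + (-0.6)·(-0.6)) / 4 = 23.2/4 = 5.8
  S = [[0.7, -1.4],
 [-1.4, 5.8]].

Step 3 — invert S. det(S) = 0.7·5.8 - (-1.4)² = 2.1.
  S^{-1} = (1/det) · [[d, -b], [-b, a]] = [[2.7619, 0.6667],
 [0.6667, 0.3333]].

Step 4 — quadratic form (x̄ - mu_0)^T · S^{-1} · (x̄ - mu_0):
  S^{-1} · (x̄ - mu_0) = (6.4762, 1.6667),
  (x̄ - mu_0)^T · [...] = (2.2)·(6.4762) + (0.6)·(1.6667) = 15.2476.

Step 5 — scale by n: T² = 5 · 15.2476 = 76.2381.

T² ≈ 76.2381


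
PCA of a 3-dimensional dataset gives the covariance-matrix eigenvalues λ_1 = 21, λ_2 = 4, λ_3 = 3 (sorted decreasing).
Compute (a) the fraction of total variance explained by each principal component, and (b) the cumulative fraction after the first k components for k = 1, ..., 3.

Step 1 — total variance = trace(Sigma) = Σ λ_i = 21 + 4 + 3 = 28.

Step 2 — fraction explained by component i = λ_i / Σ λ:
  PC1: 21/28 = 0.75
  PC2: 4/28 = 0.1429
  PC3: 3/28 = 0.1071

Step 3 — cumulative fraction after k components = (λ_1 + ... + λ_k) / Σ λ:
  k = 1: 21/28 = 0.75
  k = 2: (21 + 4)/28 = 25/28 = 0.8929
  k = 3: (21 + 4 + 3)/28 = 28/28 = 1

Summary (fraction, with percent):

explained: PC1 0.75 (75%), PC2 0.1429 (14.29%), PC3 0.1071 (10.71%);  cumulative: 0.75, 0.8929, 1


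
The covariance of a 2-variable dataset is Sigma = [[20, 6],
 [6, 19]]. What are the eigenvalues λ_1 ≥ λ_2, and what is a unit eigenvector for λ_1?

Step 1 — characteristic polynomial of 2×2 Sigma:
  det(Sigma - λI) = λ² - trace · λ + det = 0.
  trace = 20 + 19 = 39, det = 20·19 - (6)² = 344.
Step 2 — discriminant:
  Δ = trace² - 4·det = 1521 - 1376 = 145.
Step 3 — eigenvalues:
  λ = (trace ± √Δ)/2 = (39 ± 12.0416)/2,
  λ_1 = 25.5208,  λ_2 = 13.4792.

Step 4 — unit eigenvector for λ_1: solve (Sigma - λ_1 I)v = 0. First row:
  (20 - 25.5208)·v_x + (6)·v_y = 0, i.e. (-5.5208)·v_x + (6)·v_y = 0,
  so v ∝ (b, λ_1 - a) = (6, 5.5208) = u.
  ||u|| = √((6)² + (5.5208)²) = √(66.4792) ≈ 8.1535,
  v_1 = u/||u|| ≈ (0.7359, 0.6771) (||v_1|| = 1).

λ_1 = 25.5208,  λ_2 = 13.4792;  v_1 ≈ (0.7359, 0.6771)


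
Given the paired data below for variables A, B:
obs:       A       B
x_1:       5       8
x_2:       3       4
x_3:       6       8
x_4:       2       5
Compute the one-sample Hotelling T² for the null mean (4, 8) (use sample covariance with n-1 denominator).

Step 1 — sample mean vector:
  mean(A) = (5 + 3 + 6 + 2) / 4 = 16/4 = 4
  mean(B) = (8 + 4 + 8 + 5) / 4 = 25/4 = 6.25
  x̄ = (4, 6.25),  deviation x̄ - mu_0 = (4, 6.25) - (4, 8) = (0, -1.75).

Step 2 — sample covariance matrix, S[i,j] = (1/(n-1)) · Σ_k (x_{k,i} - mean_i) · (x_{k,j} - mean_j), divisor n-1 = 3:
  S[A,A] = ((1)·(1) + (-1)·(-1) + (2)·(2) + (-2)·(-2)) / 3 = 10/3 = 3.3333
  S[A,B] = ((1)·(1.75) + (-1)·(-2.25) + (2)·(1.75) + (-2)·(-1.25)) / 3 = 10/3 = 3.3333
  S[B,B] = ((1.75)·(1.75) + (-2.25)·(-2.25) + (1.75)·(1.75) + (-1.25)·(-1.25)) / 3 = 12.75/3 = 4.25
  S = [[3.3333, 3.3333],
 [3.3333, 4.25]].

Step 3 — invert S. det(S) = 3.3333·4.25 - (3.3333)² = 3.0556.
  S^{-1} = (1/det) · [[d, -b], [-b, a]] = [[1.3909, -1.0909],
 [-1.0909, 1.0909]].

Step 4 — quadratic form (x̄ - mu_0)^T · S^{-1} · (x̄ - mu_0):
  S^{-1} · (x̄ - mu_0) = (1.9091, -1.9091),
  (x̄ - mu_0)^T · [...] = (0)·(1.9091) + (-1.75)·(-1.9091) = 3.3409.

Step 5 — scale by n: T² = 4 · 3.3409 = 13.3636.

T² ≈ 13.3636


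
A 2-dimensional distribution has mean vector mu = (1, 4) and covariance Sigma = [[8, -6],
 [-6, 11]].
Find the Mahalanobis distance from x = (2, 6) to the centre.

Step 1 — centre the observation: (x - mu) = (1, 2).

Step 2 — invert Sigma. det(Sigma) = 8·11 - (-6)² = 52.
  Sigma^{-1} = (1/det) · [[d, -b], [-b, a]] = [[0.2115, 0.1154],
 [0.1154, 0.1538]].

Step 3 — form the quadratic (x - mu)^T · Sigma^{-1} · (x - mu):
  Sigma^{-1} · (x - mu) = (0.4423, 0.4231).
  (x - mu)^T · [Sigma^{-1} · (x - mu)] = (1)·(0.4423) + (2)·(0.4231) = 1.2885.

Step 4 — take square root: d = √(1.2885) ≈ 1.1351.

d(x, mu) = √(1.2885) ≈ 1.1351


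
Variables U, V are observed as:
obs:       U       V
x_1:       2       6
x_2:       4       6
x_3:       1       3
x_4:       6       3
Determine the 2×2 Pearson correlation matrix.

Step 1 — column means:
  mean(U) = (2 + 4 + 1 + 6) / 4 = 13/4 = 3.25
  mean(V) = (6 + 6 + 3 + 3) / 4 = 18/4 = 4.5

Step 2 — sample variances and covariances s[i,j] = (1/(n-1)) · Σ_k (x_{k,i} - mean_i) · (x_{k,j} - mean_j), with n-1 = 3:
  s[U,U] = ((-1.25)·(-1.25) + (0.75)·(0.75) + (-2.25)·(-2.25) + (2.75)·(2.75)) / 3 = 14.75/3 = 4.9167
  s[U,V] = ((-1.25)·(1.5) + (0.75)·(1.5) + (-2.25)·(-1.5) + (2.75)·(-1.5)) / 3 = -1.5/3 = -0.5
  s[V,V] = ((1.5)·(1.5) + (1.5)·(1.5) + (-1.5)·(-1.5) + (-1.5)·(-1.5)) / 3 = 9/3 = 3
  Sample standard deviations s_i = √(s[i,i]):
  s(U) = √(4.9167) = 2.2174
  s(V) = √(3) = 1.7321

Step 3 — r_{ij} = s_{ij} / (s_i · s_j):
  r[U,U] = 1 (diagonal).
  r[U,V] = -0.5 / (2.2174 · 1.7321) = -0.5 / 3.8406 = -0.1302
  r[V,V] = 1 (diagonal).

R is symmetric with unit diagonal. Assembling:

R = [[1, -0.1302],
 [-0.1302, 1]]


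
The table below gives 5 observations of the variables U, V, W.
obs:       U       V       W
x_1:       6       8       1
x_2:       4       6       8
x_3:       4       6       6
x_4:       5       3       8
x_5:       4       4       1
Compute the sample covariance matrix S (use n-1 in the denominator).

Step 1 — column means:
  mean(U) = (6 + 4 + 4 + 5 + 4) / 5 = 23/5 = 4.6
  mean(V) = (8 + 6 + 6 + 3 + 4) / 5 = 27/5 = 5.4
  mean(W) = (1 + 8 + 6 + 8 + 1) / 5 = 24/5 = 4.8

Step 2 — sample covariance S[i,j] = (1/(n-1)) · Σ_k (x_{k,i} - mean_i) · (x_{k,j} - mean_j), with n-1 = 4.
  S[U,U] = ((1.4)·(1.4) + (-0.6)·(-0.6) + (-0.6)·(-0.6) + (0.4)·(0.4) + (-0.6)·(-0.6)) / 4 = 3.2/4 = 0.8
  S[U,V] = ((1.4)·(2.6) + (-0.6)·(0.6) + (-0.6)·(0.6) + (0.4)·(-2.4) + (-0.6)·(-1.4)) / 4 = 2.8/4 = 0.7
  S[U,W] = ((1.4)·(-3.8) + (-0.6)·(3.2) + (-0.6)·(1.2) + (0.4)·(3.2) + (-0.6)·(-3.8)) / 4 = -4.4/4 = -1.1
  S[V,V] = ((2.6)·(2.6) + (0.6)·(0.6) + (0.6)·(0.6) + (-2.4)·(-2.4) + (-1.4)·(-1.4)) / 4 = 15.2/4 = 3.8
  S[V,W] = ((2.6)·(-3.8) + (0.6)·(3.2) + (0.6)·(1.2) + (-2.4)·(3.2) + (-1.4)·(-3.8)) / 4 = -9.6/4 = -2.4
  S[W,W] = ((-3.8)·(-3.8) + (3.2)·(3.2) + (1.2)·(1.2) + (3.2)·(3.2) + (-3.8)·(-3.8)) / 4 = 50.8/4 = 12.7

S is symmetric (S[j,i] = S[i,j]). Assembling:

S = [[0.8, 0.7, -1.1],
 [0.7, 3.8, -2.4],
 [-1.1, -2.4, 12.7]]


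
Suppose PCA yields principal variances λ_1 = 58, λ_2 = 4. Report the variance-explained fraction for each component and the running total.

Step 1 — total variance = trace(Sigma) = Σ λ_i = 58 + 4 = 62.

Step 2 — fraction explained by component i = λ_i / Σ λ:
  PC1: 58/62 = 0.9355
  PC2: 4/62 = 0.0645

Step 3 — cumulative fraction after k components = (λ_1 + ... + λ_k) / Σ λ:
  k = 1: 58/62 = 0.9355
  k = 2: (58 + 4)/62 = 62/62 = 1

Summary (fraction, with percent):

explained: PC1 0.9355 (93.55%), PC2 0.0645 (6.45%);  cumulative: 0.9355, 1


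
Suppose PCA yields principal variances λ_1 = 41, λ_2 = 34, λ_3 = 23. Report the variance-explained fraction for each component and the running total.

Step 1 — total variance = trace(Sigma) = Σ λ_i = 41 + 34 + 23 = 98.

Step 2 — fraction explained by component i = λ_i / Σ λ:
  PC1: 41/98 = 0.4184
  PC2: 34/98 = 0.3469
  PC3: 23/98 = 0.2347

Step 3 — cumulative fraction after k components = (λ_1 + ... + λ_k) / Σ λ:
  k = 1: 41/98 = 0.4184
  k = 2: (41 + 34)/98 = 75/98 = 0.7653
  k = 3: (41 + 34 + 23)/98 = 98/98 = 1

Summary (fraction, with percent):

explained: PC1 0.4184 (41.84%), PC2 0.3469 (34.69%), PC3 0.2347 (23.47%);  cumulative: 0.4184, 0.7653, 1


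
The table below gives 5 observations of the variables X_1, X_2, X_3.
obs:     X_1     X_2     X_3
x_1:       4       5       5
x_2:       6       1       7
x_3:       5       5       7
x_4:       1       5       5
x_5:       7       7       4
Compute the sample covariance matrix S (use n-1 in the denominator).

Step 1 — column means:
  mean(X_1) = (4 + 6 + 5 + 1 + 7) / 5 = 23/5 = 4.6
  mean(X_2) = (5 + 1 + 5 + 5 + 7) / 5 = 23/5 = 4.6
  mean(X_3) = (5 + 7 + 7 + 5 + 4) / 5 = 28/5 = 5.6

Step 2 — sample covariance S[i,j] = (1/(n-1)) · Σ_k (x_{k,i} - mean_i) · (x_{k,j} - mean_j), with n-1 = 4.
  S[X_1,X_1] = ((-0.6)·(-0.6) + (1.4)·(1.4) + (0.4)·(0.4) + (-3.6)·(-3.6) + (2.4)·(2.4)) / 4 = 21.2/4 = 5.3
  S[X_1,X_2] = ((-0.6)·(0.4) + (1.4)·(-3.6) + (0.4)·(0.4) + (-3.6)·(0.4) + (2.4)·(2.4)) / 4 = -0.8/4 = -0.2
  S[X_1,X_3] = ((-0.6)·(-0.6) + (1.4)·(1.4) + (0.4)·(1.4) + (-3.6)·(-0.6) + (2.4)·(-1.6)) / 4 = 1.2/4 = 0.3
  S[X_2,X_2] = ((0.4)·(0.4) + (-3.6)·(-3.6) + (0.4)·(0.4) + (0.4)·(0.4) + (2.4)·(2.4)) / 4 = 19.2/4 = 4.8
  S[X_2,X_3] = ((0.4)·(-0.6) + (-3.6)·(1.4) + (0.4)·(1.4) + (0.4)·(-0.6) + (2.4)·(-1.6)) / 4 = -8.8/4 = -2.2
  S[X_3,X_3] = ((-0.6)·(-0.6) + (1.4)·(1.4) + (1.4)·(1.4) + (-0.6)·(-0.6) + (-1.6)·(-1.6)) / 4 = 7.2/4 = 1.8

S is symmetric (S[j,i] = S[i,j]). Assembling:

S = [[5.3, -0.2, 0.3],
 [-0.2, 4.8, -2.2],
 [0.3, -2.2, 1.8]]


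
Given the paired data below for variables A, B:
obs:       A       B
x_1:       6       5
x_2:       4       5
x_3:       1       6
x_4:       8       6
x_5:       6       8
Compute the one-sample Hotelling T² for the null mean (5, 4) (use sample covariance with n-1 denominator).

Step 1 — sample mean vector:
  mean(A) = (6 + 4 + 1 + 8 + 6) / 5 = 25/5 = 5
  mean(B) = (5 + 5 + 6 + 6 + 8) / 5 = 30/5 = 6
  x̄ = (5, 6),  deviation x̄ - mu_0 = (5, 6) - (5, 4) = (0, 2).

Step 2 — sample covariance matrix, S[i,j] = (1/(n-1)) · Σ_k (x_{k,i} - mean_i) · (x_{k,j} - mean_j), divisor n-1 = 4:
  S[A,A] = ((1)·(1) + (-1)·(-1) + (-4)·(-4) + (3)·(3) + (1)·(1)) / 4 = 28/4 = 7
  S[A,B] = ((1)·(-1) + (-1)·(-1) + (-4)·(0) + (3)·(0) + (1)·(2)) / 4 = 2/4 = 0.5
  S[B,B] = ((-1)·(-1) + (-1)·(-1) + (0)·(0) + (0)·(0) + (2)·(2)) / 4 = 6/4 = 1.5
  S = [[7, 0.5],
 [0.5, 1.5]].

Step 3 — invert S. det(S) = 7·1.5 - (0.5)² = 10.25.
  S^{-1} = (1/det) · [[d, -b], [-b, a]] = [[0.1463, -0.0488],
 [-0.0488, 0.6829]].

Step 4 — quadratic form (x̄ - mu_0)^T · S^{-1} · (x̄ - mu_0):
  S^{-1} · (x̄ - mu_0) = (-0.0976, 1.3659),
  (x̄ - mu_0)^T · [...] = (0)·(-0.0976) + (2)·(1.3659) = 2.7317.

Step 5 — scale by n: T² = 5 · 2.7317 = 13.6585.

T² ≈ 13.6585


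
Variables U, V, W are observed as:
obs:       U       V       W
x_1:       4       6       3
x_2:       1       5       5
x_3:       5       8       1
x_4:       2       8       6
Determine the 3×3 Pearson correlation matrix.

Step 1 — column means:
  mean(U) = (4 + 1 + 5 + 2) / 4 = 12/4 = 3
  mean(V) = (6 + 5 + 8 + 8) / 4 = 27/4 = 6.75
  mean(W) = (3 + 5 + 1 + 6) / 4 = 15/4 = 3.75

Step 2 — sample variances and covariances s[i,j] = (1/(n-1)) · Σ_k (x_{k,i} - mean_i) · (x_{k,j} - mean_j), with n-1 = 3:
  s[U,U] = ((1)·(1) + (-2)·(-2) + (2)·(2) + (-1)·(-1)) / 3 = 10/3 = 3.3333
  s[U,V] = ((1)·(-0.75) + (-2)·(-1.75) + (2)·(1.25) + (-1)·(1.25)) / 3 = 4/3 = 1.3333
  s[U,W] = ((1)·(-0.75) + (-2)·(1.25) + (2)·(-2.75) + (-1)·(2.25)) / 3 = -11/3 = -3.6667
  s[V,V] = ((-0.75)·(-0.75) + (-1.75)·(-1.75) + (1.25)·(1.25) + (1.25)·(1.25)) / 3 = 6.75/3 = 2.25
  s[V,W] = ((-0.75)·(-0.75) + (-1.75)·(1.25) + (1.25)·(-2.75) + (1.25)·(2.25)) / 3 = -2.25/3 = -0.75
  s[W,W] = ((-0.75)·(-0.75) + (1.25)·(1.25) + (-2.75)·(-2.75) + (2.25)·(2.25)) / 3 = 14.75/3 = 4.9167
  Sample standard deviations s_i = √(s[i,i]):
  s(U) = √(3.3333) = 1.8257
  s(V) = √(2.25) = 1.5
  s(W) = √(4.9167) = 2.2174

Step 3 — r_{ij} = s_{ij} / (s_i · s_j):
  r[U,U] = 1 (diagonal).
  r[U,V] = 1.3333 / (1.8257 · 1.5) = 1.3333 / 2.7386 = 0.4869
  r[U,W] = -3.6667 / (1.8257 · 2.2174) = -3.6667 / 4.0483 = -0.9057
  r[V,V] = 1 (diagonal).
  r[V,W] = -0.75 / (1.5 · 2.2174) = -0.75 / 3.326 = -0.2255
  r[W,W] = 1 (diagonal).

R is symmetric with unit diagonal. Assembling:

R = [[1, 0.4869, -0.9057],
 [0.4869, 1, -0.2255],
 [-0.9057, -0.2255, 1]]


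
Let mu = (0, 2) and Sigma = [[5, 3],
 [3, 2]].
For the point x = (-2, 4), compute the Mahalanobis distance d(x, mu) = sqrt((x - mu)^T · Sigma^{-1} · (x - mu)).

Step 1 — centre the observation: (x - mu) = (-2, 2).

Step 2 — invert Sigma. det(Sigma) = 5·2 - (3)² = 1.
  Sigma^{-1} = (1/det) · [[d, -b], [-b, a]] = [[2, -3],
 [-3, 5]].

Step 3 — form the quadratic (x - mu)^T · Sigma^{-1} · (x - mu):
  Sigma^{-1} · (x - mu) = (-10, 16).
  (x - mu)^T · [Sigma^{-1} · (x - mu)] = (-2)·(-10) + (2)·(16) = 52.

Step 4 — take square root: d = √(52) ≈ 7.2111.

d(x, mu) = √(52) ≈ 7.2111


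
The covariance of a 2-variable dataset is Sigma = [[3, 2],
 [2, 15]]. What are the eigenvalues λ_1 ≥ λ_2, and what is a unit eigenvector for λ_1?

Step 1 — characteristic polynomial of 2×2 Sigma:
  det(Sigma - λI) = λ² - trace · λ + det = 0.
  trace = 3 + 15 = 18, det = 3·15 - (2)² = 41.
Step 2 — discriminant:
  Δ = trace² - 4·det = 324 - 164 = 160.
Step 3 — eigenvalues:
  λ = (trace ± √Δ)/2 = (18 ± 12.6491)/2,
  λ_1 = 15.3246,  λ_2 = 2.6754.

Step 4 — unit eigenvector for λ_1: solve (Sigma - λ_1 I)v = 0. First row:
  (3 - 15.3246)·v_x + (2)·v_y = 0, i.e. (-12.3246)·v_x + (2)·v_y = 0,
  so v ∝ (b, λ_1 - a) = (2, 12.3246) = u.
  ||u|| = √((2)² + (12.3246)²) = √(155.8947) ≈ 12.4858,
  v_1 = u/||u|| ≈ (0.1602, 0.9871) (||v_1|| = 1).

λ_1 = 15.3246,  λ_2 = 2.6754;  v_1 ≈ (0.1602, 0.9871)


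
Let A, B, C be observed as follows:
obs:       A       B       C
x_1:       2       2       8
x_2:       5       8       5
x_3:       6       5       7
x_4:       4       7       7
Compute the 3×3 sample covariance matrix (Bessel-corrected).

Step 1 — column means:
  mean(A) = (2 + 5 + 6 + 4) / 4 = 17/4 = 4.25
  mean(B) = (2 + 8 + 5 + 7) / 4 = 22/4 = 5.5
  mean(C) = (8 + 5 + 7 + 7) / 4 = 27/4 = 6.75

Step 2 — sample covariance S[i,j] = (1/(n-1)) · Σ_k (x_{k,i} - mean_i) · (x_{k,j} - mean_j), with n-1 = 3.
  S[A,A] = ((-2.25)·(-2.25) + (0.75)·(0.75) + (1.75)·(1.75) + (-0.25)·(-0.25)) / 3 = 8.75/3 = 2.9167
  S[A,B] = ((-2.25)·(-3.5) + (0.75)·(2.5) + (1.75)·(-0.5) + (-0.25)·(1.5)) / 3 = 8.5/3 = 2.8333
  S[A,C] = ((-2.25)·(1.25) + (0.75)·(-1.75) + (1.75)·(0.25) + (-0.25)·(0.25)) / 3 = -3.75/3 = -1.25
  S[B,B] = ((-3.5)·(-3.5) + (2.5)·(2.5) + (-0.5)·(-0.5) + (1.5)·(1.5)) / 3 = 21/3 = 7
  S[B,C] = ((-3.5)·(1.25) + (2.5)·(-1.75) + (-0.5)·(0.25) + (1.5)·(0.25)) / 3 = -8.5/3 = -2.8333
  S[C,C] = ((1.25)·(1.25) + (-1.75)·(-1.75) + (0.25)·(0.25) + (0.25)·(0.25)) / 3 = 4.75/3 = 1.5833

S is symmetric (S[j,i] = S[i,j]). Assembling:

S = [[2.9167, 2.8333, -1.25],
 [2.8333, 7, -2.8333],
 [-1.25, -2.8333, 1.5833]]


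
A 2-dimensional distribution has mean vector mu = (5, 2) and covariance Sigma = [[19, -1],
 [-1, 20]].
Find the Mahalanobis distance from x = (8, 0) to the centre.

Step 1 — centre the observation: (x - mu) = (3, -2).

Step 2 — invert Sigma. det(Sigma) = 19·20 - (-1)² = 379.
  Sigma^{-1} = (1/det) · [[d, -b], [-b, a]] = [[0.0528, 0.0026],
 [0.0026, 0.0501]].

Step 3 — form the quadratic (x - mu)^T · Sigma^{-1} · (x - mu):
  Sigma^{-1} · (x - mu) = (0.153, -0.0923).
  (x - mu)^T · [Sigma^{-1} · (x - mu)] = (3)·(0.153) + (-2)·(-0.0923) = 0.6438.

Step 4 — take square root: d = √(0.6438) ≈ 0.8024.

d(x, mu) = √(0.6438) ≈ 0.8024


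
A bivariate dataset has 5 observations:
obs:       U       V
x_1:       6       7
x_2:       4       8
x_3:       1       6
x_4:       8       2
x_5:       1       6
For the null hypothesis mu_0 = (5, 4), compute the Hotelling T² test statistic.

Step 1 — sample mean vector:
  mean(U) = (6 + 4 + 1 + 8 + 1) / 5 = 20/5 = 4
  mean(V) = (7 + 8 + 6 + 2 + 6) / 5 = 29/5 = 5.8
  x̄ = (4, 5.8),  deviation x̄ - mu_0 = (4, 5.8) - (5, 4) = (-1, 1.8).

Step 2 — sample covariance matrix, S[i,j] = (1/(n-1)) · Σ_k (x_{k,i} - mean_i) · (x_{k,j} - mean_j), divisor n-1 = 4:
  S[U,U] = ((2)·(2) + (0)·(0) + (-3)·(-3) + (4)·(4) + (-3)·(-3)) / 4 = 38/4 = 9.5
  S[U,V] = ((2)·(1.2) + (0)·(2.2) + (-3)·(0.2) + (4)·(-3.8) + (-3)·(0.2)) / 4 = -14/4 = -3.5
  S[V,V] = ((1.2)·(1.2) + (2.2)·(2.2) + (0.2)·(0.2) + (-3.8)·(-3.8) + (0.2)·(0.2)) / 4 = 20.8/4 = 5.2
  S = [[9.5, -3.5],
 [-3.5, 5.2]].

Step 3 — invert S. det(S) = 9.5·5.2 - (-3.5)² = 37.15.
  S^{-1} = (1/det) · [[d, -b], [-b, a]] = [[0.14, 0.0942],
 [0.0942, 0.2557]].

Step 4 — quadratic form (x̄ - mu_0)^T · S^{-1} · (x̄ - mu_0):
  S^{-1} · (x̄ - mu_0) = (0.0296, 0.3661),
  (x̄ - mu_0)^T · [...] = (-1)·(0.0296) + (1.8)·(0.3661) = 0.6293.

Step 5 — scale by n: T² = 5 · 0.6293 = 3.1467.

T² ≈ 3.1467
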